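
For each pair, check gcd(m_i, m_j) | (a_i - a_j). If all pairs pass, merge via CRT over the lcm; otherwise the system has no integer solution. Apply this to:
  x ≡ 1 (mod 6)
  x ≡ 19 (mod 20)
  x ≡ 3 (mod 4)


Moduli 6, 20, 4 are not pairwise coprime, so CRT works modulo lcm(m_i) when all pairwise compatibility conditions hold.
Pairwise compatibility: gcd(m_i, m_j) must divide a_i - a_j for every pair.
Merge one congruence at a time:
  Start: x ≡ 1 (mod 6).
  Combine with x ≡ 19 (mod 20): gcd(6, 20) = 2; 19 - 1 = 18, which IS divisible by 2, so compatible.
    Write x = 1 + 6·t and substitute into x ≡ 19 (mod 20): 6·t ≡ 19 − 1 = 18 (mod 20).
    Divide the congruence (and modulus) by g = 2: 3·t ≡ 9 (mod 10).
    The inverse of 3 mod 10 is 7 (since 3·7 = 21 = 2·10 + 1), so t ≡ 7·9 = 63 ≡ 3 (mod 10).
    Then x = 1 + 6·3 = 19, valid modulo lcm(6, 20) = 60: x ≡ 19 (mod 60).
  Combine with x ≡ 3 (mod 4): gcd(60, 4) = 4; 3 - 19 = -16, which IS divisible by 4, so compatible.
    Write x = 19 + 60·t and substitute into x ≡ 3 (mod 4): 60·t ≡ 3 − 19 = -16 (mod 4).
    Divide the congruence (and modulus) by g = 4: 15·t ≡ -4 (mod 1).
    Modulo 1 every t works; take t = 0.
    Then x = 19 + 60·0 = 19, valid modulo lcm(60, 4) = 60: x ≡ 19 (mod 60).
Verify: 19 mod 6 = 1, 19 mod 20 = 19, 19 mod 4 = 3.

x ≡ 19 (mod 60).


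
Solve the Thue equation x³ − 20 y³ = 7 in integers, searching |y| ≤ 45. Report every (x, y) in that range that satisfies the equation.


The equation is x³ - 20y³ = 7. For fixed y, x³ = 20·y³ + 7, so a solution requires the RHS to be a perfect cube.
Strategy: iterate y from -45 to 45, compute RHS = 20·y³ + 7, and check whether it is a (positive or negative) perfect cube.
Check small values of y:
  y = 0: RHS = 7 is not a perfect cube.
  y = 1: RHS = 27 = (3)³ ⇒ x = 3 works.
  y = -1: RHS = -13 is not a perfect cube.
  y = 2: RHS = 167 is not a perfect cube.
  y = -2: RHS = -153 is not a perfect cube.
  y = 3: RHS = 547 is not a perfect cube.
  y = -3: RHS = -533 is not a perfect cube.
Continuing the search up to |y| = 45 finds no further solutions beyond those listed.
Collected solutions: (3, 1).

Solutions (with |y| ≤ 45): (3, 1).


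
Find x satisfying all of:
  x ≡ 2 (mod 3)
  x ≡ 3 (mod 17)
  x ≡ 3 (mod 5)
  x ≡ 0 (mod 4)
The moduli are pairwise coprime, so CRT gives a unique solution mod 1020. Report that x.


Product of moduli M = 3 · 17 · 5 · 4 = 1020.
Merge one congruence at a time:
  Start: x ≡ 2 (mod 3).
  Combine with x ≡ 3 (mod 17); new modulus lcm = 51.
    Write x = 2 + 3·t and substitute into x ≡ 3 (mod 17): 3·t ≡ 3 − 2 = 1 (mod 17).
    The inverse of 3 mod 17 is 6 (since 3·6 = 18 = 1·17 + 1), so t ≡ 6·1 = 6 ≡ 6 (mod 17).
    Then x = 2 + 3·6 = 20, valid modulo lcm(3, 17) = 51: x ≡ 20 (mod 51).
  Combine with x ≡ 3 (mod 5); new modulus lcm = 255.
    Write x = 20 + 51·t and substitute into x ≡ 3 (mod 5): 51·t ≡ 3 − 20 = -17 (mod 5).
    Reduce coefficients mod 5: 1·t ≡ 3 (mod 5).
    So t ≡ 3 (mod 5).
    Then x = 20 + 51·3 = 173, valid modulo lcm(51, 5) = 255: x ≡ 173 (mod 255).
  Combine with x ≡ 0 (mod 4); new modulus lcm = 1020.
    Write x = 173 + 255·t and substitute into x ≡ 0 (mod 4): 255·t ≡ 0 − 173 = -173 (mod 4).
    Reduce coefficients mod 4: 3·t ≡ 3 (mod 4).
    The inverse of 3 mod 4 is 3 (since 3·3 = 9 = 2·4 + 1), so t ≡ 3·3 = 9 ≡ 1 (mod 4).
    Then x = 173 + 255·1 = 428, valid modulo lcm(255, 4) = 1020: x ≡ 428 (mod 1020).
Verify against each original: 428 mod 3 = 2, 428 mod 17 = 3, 428 mod 5 = 3, 428 mod 4 = 0.

x ≡ 428 (mod 1020).


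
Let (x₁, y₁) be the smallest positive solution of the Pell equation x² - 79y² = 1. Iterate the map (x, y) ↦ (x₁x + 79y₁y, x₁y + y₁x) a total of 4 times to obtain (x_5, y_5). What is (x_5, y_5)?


Step 1: Find the fundamental solution (x₁, y₁) of x² - 79y² = 1.
  Expand √79 as a continued fraction. a₀ = ⌊√79⌋ = 8; iterate m_{k+1} = d_k·a_k − m_k, d_{k+1} = (79 − m_{k+1}²)/d_k, a_{k+1} = ⌊(a₀ + m_{k+1})/d_{k+1}⌋ (starting m₀ = 0, d₀ = 1), with convergents p_k = a_k·p_{k-1} + p_{k-2}, q_k = a_k·q_{k-1} + q_{k-2} (p₋₁ = 1, q₋₁ = 0):
  k = 0: a₀ = 8; p₀/q₀ = 8/1; p₀² − 79·q₀² = 64 − 79 = -15.
  k = 1: m = 8, d = 15, a = ⌊(8 + 8)/15⌋ = 1; p/q = (1·8 + 1)/(1·1 + 0) = 9/1; p² − 79·q² = 81 − 79 = 2.
  k = 2: m = 7, d = 2, a = ⌊(8 + 7)/2⌋ = 7; p/q = (7·9 + 8)/(7·1 + 1) = 71/8; p² − 79·q² = 5041 − 5056 = -15.
  k = 3: m = 7, d = 15, a = ⌊(8 + 7)/15⌋ = 1; p/q = (1·71 + 9)/(1·8 + 1) = 80/9; p² − 79·q² = 6400 − 6399 = 1.
  The first convergent with p² − 79·q² = 1 gives the fundamental solution (x₁, y₁) = (80, 9).
Step 2: Apply the recurrence (x_{n+1}, y_{n+1}) = (x₁x_n + 79y₁y_n, x₁y_n + y₁x_n) repeatedly.
  From (x_1, y_1) = (80, 9): x_2 = 80·80 + 79·9·9 = 12799; y_2 = 80·9 + 9·80 = 1440.
  From (x_2, y_2) = (12799, 1440): x_3 = 80·12799 + 79·9·1440 = 2047760; y_3 = 80·1440 + 9·12799 = 230391.
  From (x_3, y_3) = (2047760, 230391): x_4 = 80·2047760 + 79·9·230391 = 327628801; y_4 = 80·230391 + 9·2047760 = 36861120.
  From (x_4, y_4) = (327628801, 36861120): x_5 = 80·327628801 + 79·9·36861120 = 52418560400; y_5 = 80·36861120 + 9·327628801 = 5897548809.
Step 3: Verify x_5² - 79·y_5² = 2747705474408448160000 - 2747705474408448159999 = 1 (should be 1). ✓

(x_1, y_1) = (80, 9); (x_5, y_5) = (52418560400, 5897548809).


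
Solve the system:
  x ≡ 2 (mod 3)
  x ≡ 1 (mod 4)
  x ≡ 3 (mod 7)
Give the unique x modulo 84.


Moduli 3, 4, 7 are pairwise coprime; by CRT there is a unique solution modulo M = 3 · 4 · 7 = 84.
Solve pairwise, accumulating the modulus:
  Start with x ≡ 2 (mod 3).
  Combine with x ≡ 1 (mod 4): since gcd(3, 4) = 1, we get a unique residue mod 12.
    Write x = 2 + 3·t and substitute into x ≡ 1 (mod 4): 3·t ≡ 1 − 2 = -1 (mod 4).
    Reduce coefficients mod 4: 3·t ≡ 3 (mod 4).
    The inverse of 3 mod 4 is 3 (since 3·3 = 9 = 2·4 + 1), so t ≡ 3·3 = 9 ≡ 1 (mod 4).
    Then x = 2 + 3·1 = 5, valid modulo lcm(3, 4) = 12: x ≡ 5 (mod 12).
  Combine with x ≡ 3 (mod 7): since gcd(12, 7) = 1, we get a unique residue mod 84.
    Write x = 5 + 12·t and substitute into x ≡ 3 (mod 7): 12·t ≡ 3 − 5 = -2 (mod 7).
    Reduce coefficients mod 7: 5·t ≡ 5 (mod 7).
    The inverse of 5 mod 7 is 3 (since 5·3 = 15 = 2·7 + 1), so t ≡ 3·5 = 15 ≡ 1 (mod 7).
    Then x = 5 + 12·1 = 17, valid modulo lcm(12, 7) = 84: x ≡ 17 (mod 84).
Verify: 17 mod 3 = 2 ✓, 17 mod 4 = 1 ✓, 17 mod 7 = 3 ✓.

x ≡ 17 (mod 84).


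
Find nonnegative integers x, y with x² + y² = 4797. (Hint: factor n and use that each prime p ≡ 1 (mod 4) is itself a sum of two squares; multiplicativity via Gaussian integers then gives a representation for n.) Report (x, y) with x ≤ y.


Step 1: Factor n = 4797 = 3^2 · 13 · 41.
Step 2: Check the mod-4 condition on each prime factor: 3 ≡ 3 (mod 4), exponent 2 (must be even); 13 ≡ 1 (mod 4), exponent 1; 41 ≡ 1 (mod 4), exponent 1.
All primes ≡ 3 (mod 4) appear to even exponent (or don't appear), so by the two-squares theorem n IS expressible as a sum of two squares.
Step 3: Build a representation. Group n = k² · m with k = 3 and m = 13 · 41 = 533 (a product of primes ≡ 1 (mod 4)); a representation of m scales to one of n via (k·x)² + (k·y)² = k²(x² + y²). Each prime p ≡ 1 (mod 4) is itself a sum of two squares; find a² by testing p − a² for a perfect square:
  13: 13 − 1² = 12, 13 − 2² = 9 = 3² ⇒ 13 = 2² + 3².
  41: 41 − 1² = 40, 41 − 2² = 37, 41 − 3² = 32, 41 − 4² = 25 = 5² ⇒ 41 = 4² + 5².
  Combine using the Brahmagupta–Fibonacci identity (a² + b²)(c² + d²) = (ac − bd)² + (ad + bc)² = (ac + bd)² + (ad − bc)²:
  13 · 41 = 533: from (2² + 3²)(4² + 5²), take (2·4 − 3·5, 2·5 + 3·4) = (8 − 15, 10 + 12) = (-7, 22); dropping signs (only squares matter) gives (7, 22); check 7² + 22² = 49 + 484 = 533 ✓.
  Scale by k = 3: (3·7, 3·22) = (21, 66).
Step 4: Order so x ≤ y and verify: 21² + 66² = 441 + 4356 = 4797 = n. ✓

n = 4797 = 21² + 66² (one valid representation with x ≤ y).


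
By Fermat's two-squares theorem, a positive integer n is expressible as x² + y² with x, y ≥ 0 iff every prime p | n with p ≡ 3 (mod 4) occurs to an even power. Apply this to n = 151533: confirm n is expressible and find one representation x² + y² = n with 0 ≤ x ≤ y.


Step 1: Factor n = 151533 = 3^2 · 113 · 149.
Step 2: Check the mod-4 condition on each prime factor: 3 ≡ 3 (mod 4), exponent 2 (must be even); 113 ≡ 1 (mod 4), exponent 1; 149 ≡ 1 (mod 4), exponent 1.
All primes ≡ 3 (mod 4) appear to even exponent (or don't appear), so by the two-squares theorem n IS expressible as a sum of two squares.
Step 3: Build a representation. Group n = k² · m with k = 3 and m = 113 · 149 = 16837 (a product of primes ≡ 1 (mod 4)); a representation of m scales to one of n via (k·x)² + (k·y)² = k²(x² + y²). Each prime p ≡ 1 (mod 4) is itself a sum of two squares; find a² by testing p − a² for a perfect square:
  113: 113 − 1² = 112, 113 − 2² = 109, 113 − 3² = 104, 113 − 4² = 97, 113 − 5² = 88, 113 − 6² = 77, 113 − 7² = 64 = 8² ⇒ 113 = 7² + 8².
  149: 149 − 1² = 148, 149 − 2² = 145, 149 − 3² = 140, 149 − 4² = 133, 149 − 5² = 124, 149 − 6² = 113, 149 − 7² = 100 = 10² ⇒ 149 = 7² + 10².
  Combine using the Brahmagupta–Fibonacci identity (a² + b²)(c² + d²) = (ac − bd)² + (ad + bc)² = (ac + bd)² + (ad − bc)²:
  113 · 149 = 16837: from (7² + 8²)(7² + 10²), take (7·7 − 8·10, 7·10 + 8·7) = (49 − 80, 70 + 56) = (-31, 126); dropping signs (only squares matter) gives (31, 126); check 31² + 126² = 961 + 15876 = 16837 ✓.
  Scale by k = 3: (3·31, 3·126) = (93, 378).
Step 4: Order so x ≤ y and verify: 93² + 378² = 8649 + 142884 = 151533 = n. ✓

n = 151533 = 93² + 378² (one valid representation with x ≤ y).


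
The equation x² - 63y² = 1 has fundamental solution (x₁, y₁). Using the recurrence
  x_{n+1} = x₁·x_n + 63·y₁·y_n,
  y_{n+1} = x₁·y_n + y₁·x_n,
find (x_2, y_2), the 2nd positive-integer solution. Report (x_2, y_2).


Step 1: Find the fundamental solution (x₁, y₁) of x² - 63y² = 1.
  Expand √63 as a continued fraction. a₀ = ⌊√63⌋ = 7; iterate m_{k+1} = d_k·a_k − m_k, d_{k+1} = (63 − m_{k+1}²)/d_k, a_{k+1} = ⌊(a₀ + m_{k+1})/d_{k+1}⌋ (starting m₀ = 0, d₀ = 1), with convergents p_k = a_k·p_{k-1} + p_{k-2}, q_k = a_k·q_{k-1} + q_{k-2} (p₋₁ = 1, q₋₁ = 0):
  k = 0: a₀ = 7; p₀/q₀ = 7/1; p₀² − 63·q₀² = 49 − 63 = -14.
  k = 1: m = 7, d = 14, a = ⌊(7 + 7)/14⌋ = 1; p/q = (1·7 + 1)/(1·1 + 0) = 8/1; p² − 63·q² = 64 − 63 = 1.
  The first convergent with p² − 63·q² = 1 gives the fundamental solution (x₁, y₁) = (8, 1).
Step 2: Apply the recurrence (x_{n+1}, y_{n+1}) = (x₁x_n + 63y₁y_n, x₁y_n + y₁x_n) repeatedly.
  From (x_1, y_1) = (8, 1): x_2 = 8·8 + 63·1·1 = 127; y_2 = 8·1 + 1·8 = 16.
Step 3: Verify x_2² - 63·y_2² = 16129 - 16128 = 1 (should be 1). ✓

(x_1, y_1) = (8, 1); (x_2, y_2) = (127, 16).


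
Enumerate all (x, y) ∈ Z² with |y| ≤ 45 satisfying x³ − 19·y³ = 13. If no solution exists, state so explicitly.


The equation is x³ - 19y³ = 13. For fixed y, x³ = 19·y³ + 13, so a solution requires the RHS to be a perfect cube.
Strategy: iterate y from -45 to 45, compute RHS = 19·y³ + 13, and check whether it is a (positive or negative) perfect cube.
Check small values of y:
  y = 0: RHS = 13 is not a perfect cube.
  y = 1: RHS = 32 is not a perfect cube.
  y = -1: RHS = -6 is not a perfect cube.
  y = 2: RHS = 165 is not a perfect cube.
  y = -2: RHS = -139 is not a perfect cube.
  y = 3: RHS = 526 is not a perfect cube.
  y = -3: RHS = -500 is not a perfect cube.
Continuing the search up to |y| = 45 finds no solutions either.
No (x, y) in the scanned range satisfies the equation.

No integer solutions with |y| ≤ 45.


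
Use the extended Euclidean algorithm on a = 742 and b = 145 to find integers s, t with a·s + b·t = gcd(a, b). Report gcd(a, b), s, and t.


Euclidean algorithm on (742, 145) — divide until remainder is 0:
  742 = 5 · 145 + 17
  145 = 8 · 17 + 9
  17 = 1 · 9 + 8
  9 = 1 · 8 + 1
  8 = 8 · 1 + 0
gcd(742, 145) = 1.
Track Bezout coefficients alongside the remainders: start with r₀ = 742 = a·1 + b·0 (s = 1, t = 0) and r₁ = 145 = a·0 + b·1 (s = 0, t = 1); each new remainder r_{k+1} = r_{k-1} − q_k·r_k inherits s_{k+1} = s_{k-1} − q_k·s_k, t_{k+1} = t_{k-1} − q_k·t_k, so r_k = a·s_k + b·t_k at every step:
  q = 5: r = 17, s = 1 − 5·0 = 1, t = 0 − 5·1 = -5  (check: 742·1 + 145·(-5) = 17)
  q = 8: r = 9, s = 0 − 8·1 = -8, t = 1 − 8·(-5) = 41  (check: 742·(-8) + 145·41 = 9)
  q = 1: r = 8, s = 1 − 1·(-8) = 9, t = -5 − 1·41 = -46  (check: 742·9 + 145·(-46) = 8)
  q = 1: r = 1, s = -8 − 1·9 = -17, t = 41 − 1·(-46) = 87  (check: 742·(-17) + 145·87 = 1)
The row with r = 1 (the gcd) gives the Bezout coefficients s = -17, t = 87.
Result: 742 · (-17) + 145 · (87) = 1.

gcd(742, 145) = 1; s = -17, t = 87 (check: 742·(-17) + 145·87 = 1).


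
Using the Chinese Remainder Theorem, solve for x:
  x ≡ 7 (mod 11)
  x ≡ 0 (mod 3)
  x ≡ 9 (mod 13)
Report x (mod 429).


Moduli 11, 3, 13 are pairwise coprime; by CRT there is a unique solution modulo M = 11 · 3 · 13 = 429.
Solve pairwise, accumulating the modulus:
  Start with x ≡ 7 (mod 11).
  Combine with x ≡ 0 (mod 3): since gcd(11, 3) = 1, we get a unique residue mod 33.
    Write x = 7 + 11·t and substitute into x ≡ 0 (mod 3): 11·t ≡ 0 − 7 = -7 (mod 3).
    Reduce coefficients mod 3: 2·t ≡ 2 (mod 3).
    The inverse of 2 mod 3 is 2 (since 2·2 = 4 = 1·3 + 1), so t ≡ 2·2 = 4 ≡ 1 (mod 3).
    Then x = 7 + 11·1 = 18, valid modulo lcm(11, 3) = 33: x ≡ 18 (mod 33).
  Combine with x ≡ 9 (mod 13): since gcd(33, 13) = 1, we get a unique residue mod 429.
    Write x = 18 + 33·t and substitute into x ≡ 9 (mod 13): 33·t ≡ 9 − 18 = -9 (mod 13).
    Reduce coefficients mod 13: 7·t ≡ 4 (mod 13).
    The inverse of 7 mod 13 is 2 (since 7·2 = 14 = 1·13 + 1), so t ≡ 2·4 = 8 ≡ 8 (mod 13).
    Then x = 18 + 33·8 = 282, valid modulo lcm(33, 13) = 429: x ≡ 282 (mod 429).
Verify: 282 mod 11 = 7 ✓, 282 mod 3 = 0 ✓, 282 mod 13 = 9 ✓.

x ≡ 282 (mod 429).


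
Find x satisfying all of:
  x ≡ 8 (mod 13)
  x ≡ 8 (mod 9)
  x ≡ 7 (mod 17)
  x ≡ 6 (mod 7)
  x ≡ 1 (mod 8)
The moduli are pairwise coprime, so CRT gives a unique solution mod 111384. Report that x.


Product of moduli M = 13 · 9 · 17 · 7 · 8 = 111384.
Merge one congruence at a time:
  Start: x ≡ 8 (mod 13).
  Combine with x ≡ 8 (mod 9); new modulus lcm = 117.
    Write x = 8 + 13·t and substitute into x ≡ 8 (mod 9): 13·t ≡ 8 − 8 = 0 (mod 9).
    Reduce coefficients mod 9: 4·t ≡ 0 (mod 9).
    The inverse of 4 mod 9 is 7 (since 4·7 = 28 = 3·9 + 1), so t ≡ 7·0 = 0 ≡ 0 (mod 9).
    Then x = 8 + 13·0 = 8, valid modulo lcm(13, 9) = 117: x ≡ 8 (mod 117).
  Combine with x ≡ 7 (mod 17); new modulus lcm = 1989.
    Write x = 8 + 117·t and substitute into x ≡ 7 (mod 17): 117·t ≡ 7 − 8 = -1 (mod 17).
    Reduce coefficients mod 17: 15·t ≡ 16 (mod 17).
    The inverse of 15 mod 17 is 8 (since 15·8 = 120 = 7·17 + 1), so t ≡ 8·16 = 128 ≡ 9 (mod 17).
    Then x = 8 + 117·9 = 1061, valid modulo lcm(117, 17) = 1989: x ≡ 1061 (mod 1989).
  Combine with x ≡ 6 (mod 7); new modulus lcm = 13923.
    Write x = 1061 + 1989·t and substitute into x ≡ 6 (mod 7): 1989·t ≡ 6 − 1061 = -1055 (mod 7).
    Reduce coefficients mod 7: 1·t ≡ 2 (mod 7).
    So t ≡ 2 (mod 7).
    Then x = 1061 + 1989·2 = 5039, valid modulo lcm(1989, 7) = 13923: x ≡ 5039 (mod 13923).
  Combine with x ≡ 1 (mod 8); new modulus lcm = 111384.
    Write x = 5039 + 13923·t and substitute into x ≡ 1 (mod 8): 13923·t ≡ 1 − 5039 = -5038 (mod 8).
    Reduce coefficients mod 8: 3·t ≡ 2 (mod 8).
    The inverse of 3 mod 8 is 3 (since 3·3 = 9 = 1·8 + 1), so t ≡ 3·2 = 6 ≡ 6 (mod 8).
    Then x = 5039 + 13923·6 = 88577, valid modulo lcm(13923, 8) = 111384: x ≡ 88577 (mod 111384).
Verify against each original: 88577 mod 13 = 8, 88577 mod 9 = 8, 88577 mod 17 = 7, 88577 mod 7 = 6, 88577 mod 8 = 1.

x ≡ 88577 (mod 111384).


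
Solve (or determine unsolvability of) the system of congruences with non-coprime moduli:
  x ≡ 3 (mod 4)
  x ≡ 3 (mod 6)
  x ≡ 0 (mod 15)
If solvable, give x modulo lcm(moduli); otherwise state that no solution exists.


Moduli 4, 6, 15 are not pairwise coprime, so CRT works modulo lcm(m_i) when all pairwise compatibility conditions hold.
Pairwise compatibility: gcd(m_i, m_j) must divide a_i - a_j for every pair.
Merge one congruence at a time:
  Start: x ≡ 3 (mod 4).
  Combine with x ≡ 3 (mod 6): gcd(4, 6) = 2; 3 - 3 = 0, which IS divisible by 2, so compatible.
    Write x = 3 + 4·t and substitute into x ≡ 3 (mod 6): 4·t ≡ 3 − 3 = 0 (mod 6).
    Divide the congruence (and modulus) by g = 2: 2·t ≡ 0 (mod 3).
    The inverse of 2 mod 3 is 2 (since 2·2 = 4 = 1·3 + 1), so t ≡ 2·0 = 0 ≡ 0 (mod 3).
    Then x = 3 + 4·0 = 3, valid modulo lcm(4, 6) = 12: x ≡ 3 (mod 12).
  Combine with x ≡ 0 (mod 15): gcd(12, 15) = 3; 0 - 3 = -3, which IS divisible by 3, so compatible.
    Write x = 3 + 12·t and substitute into x ≡ 0 (mod 15): 12·t ≡ 0 − 3 = -3 (mod 15).
    Divide the congruence (and modulus) by g = 3: 4·t ≡ -1 (mod 5).
    Reduce coefficients mod 5: 4·t ≡ 4 (mod 5).
    The inverse of 4 mod 5 is 4 (since 4·4 = 16 = 3·5 + 1), so t ≡ 4·4 = 16 ≡ 1 (mod 5).
    Then x = 3 + 12·1 = 15, valid modulo lcm(12, 15) = 60: x ≡ 15 (mod 60).
Verify: 15 mod 4 = 3, 15 mod 6 = 3, 15 mod 15 = 0.

x ≡ 15 (mod 60).


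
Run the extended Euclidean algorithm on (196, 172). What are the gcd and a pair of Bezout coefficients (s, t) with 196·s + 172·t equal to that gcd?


Euclidean algorithm on (196, 172) — divide until remainder is 0:
  196 = 1 · 172 + 24
  172 = 7 · 24 + 4
  24 = 6 · 4 + 0
gcd(196, 172) = 4.
Track Bezout coefficients alongside the remainders: start with r₀ = 196 = a·1 + b·0 (s = 1, t = 0) and r₁ = 172 = a·0 + b·1 (s = 0, t = 1); each new remainder r_{k+1} = r_{k-1} − q_k·r_k inherits s_{k+1} = s_{k-1} − q_k·s_k, t_{k+1} = t_{k-1} − q_k·t_k, so r_k = a·s_k + b·t_k at every step:
  q = 1: r = 24, s = 1 − 1·0 = 1, t = 0 − 1·1 = -1  (check: 196·1 + 172·(-1) = 24)
  q = 7: r = 4, s = 0 − 7·1 = -7, t = 1 − 7·(-1) = 8  (check: 196·(-7) + 172·8 = 4)
The row with r = 4 (the gcd) gives the Bezout coefficients s = -7, t = 8.
Result: 196 · (-7) + 172 · (8) = 4.

gcd(196, 172) = 4; s = -7, t = 8 (check: 196·(-7) + 172·8 = 4).


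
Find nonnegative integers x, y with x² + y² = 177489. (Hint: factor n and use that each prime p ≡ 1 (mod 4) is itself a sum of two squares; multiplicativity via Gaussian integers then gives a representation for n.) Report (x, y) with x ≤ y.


Step 1: Factor n = 177489 = 3^2 · 13 · 37 · 41.
Step 2: Check the mod-4 condition on each prime factor: 3 ≡ 3 (mod 4), exponent 2 (must be even); 13 ≡ 1 (mod 4), exponent 1; 37 ≡ 1 (mod 4), exponent 1; 41 ≡ 1 (mod 4), exponent 1.
All primes ≡ 3 (mod 4) appear to even exponent (or don't appear), so by the two-squares theorem n IS expressible as a sum of two squares.
Step 3: Build a representation. Group n = k² · m with k = 3 and m = 13 · 37 · 41 = 19721 (a product of primes ≡ 1 (mod 4)); a representation of m scales to one of n via (k·x)² + (k·y)² = k²(x² + y²). Each prime p ≡ 1 (mod 4) is itself a sum of two squares; find a² by testing p − a² for a perfect square:
  13: 13 − 1² = 12, 13 − 2² = 9 = 3² ⇒ 13 = 2² + 3².
  37: 37 − 1² = 36 = 6² ⇒ 37 = 1² + 6².
  41: 41 − 1² = 40, 41 − 2² = 37, 41 − 3² = 32, 41 − 4² = 25 = 5² ⇒ 41 = 4² + 5².
  Combine using the Brahmagupta–Fibonacci identity (a² + b²)(c² + d²) = (ac − bd)² + (ad + bc)² = (ac + bd)² + (ad − bc)²:
  13 · 37 = 481: from (2² + 3²)(1² + 6²), take (2·1 − 3·6, 2·6 + 3·1) = (2 − 18, 12 + 3) = (-16, 15); dropping signs (only squares matter) gives (16, 15); check 16² + 15² = 256 + 225 = 481 ✓.
  481 · 41 = 19721: from (16² + 15²)(4² + 5²), take (16·4 − 15·5, 16·5 + 15·4) = (64 − 75, 80 + 60) = (-11, 140); dropping signs (only squares matter) gives (11, 140); check 11² + 140² = 121 + 19600 = 19721 ✓.
  Scale by k = 3: (3·11, 3·140) = (33, 420).
Step 4: Order so x ≤ y and verify: 33² + 420² = 1089 + 176400 = 177489 = n. ✓

n = 177489 = 33² + 420² (one valid representation with x ≤ y).


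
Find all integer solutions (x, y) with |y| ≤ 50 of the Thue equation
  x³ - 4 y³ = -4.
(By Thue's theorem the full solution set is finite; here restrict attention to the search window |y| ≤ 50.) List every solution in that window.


The equation is x³ - 4y³ = -4. For fixed y, x³ = 4·y³ − 4, so a solution requires the RHS to be a perfect cube.
Strategy: iterate y from -50 to 50, compute RHS = 4·y³ − 4, and check whether it is a (positive or negative) perfect cube.
Check small values of y:
  y = 0: RHS = -4 is not a perfect cube.
  y = 1: RHS = 0 = (0)³ ⇒ x = 0 works.
  y = -1: RHS = -8 = (-2)³ ⇒ x = -2 works.
  y = 2: RHS = 28 is not a perfect cube.
  y = -2: RHS = -36 is not a perfect cube.
  y = 3: RHS = 104 is not a perfect cube.
  y = -3: RHS = -112 is not a perfect cube.
Continuing the search up to |y| = 50 finds no further solutions beyond those listed.
Collected solutions: (0, 1), (-2, -1).

Solutions (with |y| ≤ 50): (0, 1), (-2, -1).


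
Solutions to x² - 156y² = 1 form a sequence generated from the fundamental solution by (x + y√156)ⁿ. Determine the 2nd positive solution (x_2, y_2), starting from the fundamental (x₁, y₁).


Step 1: Find the fundamental solution (x₁, y₁) of x² - 156y² = 1.
  Expand √156 as a continued fraction. a₀ = ⌊√156⌋ = 12; iterate m_{k+1} = d_k·a_k − m_k, d_{k+1} = (156 − m_{k+1}²)/d_k, a_{k+1} = ⌊(a₀ + m_{k+1})/d_{k+1}⌋ (starting m₀ = 0, d₀ = 1), with convergents p_k = a_k·p_{k-1} + p_{k-2}, q_k = a_k·q_{k-1} + q_{k-2} (p₋₁ = 1, q₋₁ = 0):
  k = 0: a₀ = 12; p₀/q₀ = 12/1; p₀² − 156·q₀² = 144 − 156 = -12.
  k = 1: m = 12, d = 12, a = ⌊(12 + 12)/12⌋ = 2; p/q = (2·12 + 1)/(2·1 + 0) = 25/2; p² − 156·q² = 625 − 624 = 1.
  The first convergent with p² − 156·q² = 1 gives the fundamental solution (x₁, y₁) = (25, 2).
Step 2: Apply the recurrence (x_{n+1}, y_{n+1}) = (x₁x_n + 156y₁y_n, x₁y_n + y₁x_n) repeatedly.
  From (x_1, y_1) = (25, 2): x_2 = 25·25 + 156·2·2 = 1249; y_2 = 25·2 + 2·25 = 100.
Step 3: Verify x_2² - 156·y_2² = 1560001 - 1560000 = 1 (should be 1). ✓

(x_1, y_1) = (25, 2); (x_2, y_2) = (1249, 100).


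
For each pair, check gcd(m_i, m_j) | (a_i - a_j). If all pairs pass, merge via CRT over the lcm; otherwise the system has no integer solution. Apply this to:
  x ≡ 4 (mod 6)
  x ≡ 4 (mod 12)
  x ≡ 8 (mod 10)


Moduli 6, 12, 10 are not pairwise coprime, so CRT works modulo lcm(m_i) when all pairwise compatibility conditions hold.
Pairwise compatibility: gcd(m_i, m_j) must divide a_i - a_j for every pair.
Merge one congruence at a time:
  Start: x ≡ 4 (mod 6).
  Combine with x ≡ 4 (mod 12): gcd(6, 12) = 6; 4 - 4 = 0, which IS divisible by 6, so compatible.
    Write x = 4 + 6·t and substitute into x ≡ 4 (mod 12): 6·t ≡ 4 − 4 = 0 (mod 12).
    Divide the congruence (and modulus) by g = 6: 1·t ≡ 0 (mod 2).
    So t ≡ 0 (mod 2).
    Then x = 4 + 6·0 = 4, valid modulo lcm(6, 12) = 12: x ≡ 4 (mod 12).
  Combine with x ≡ 8 (mod 10): gcd(12, 10) = 2; 8 - 4 = 4, which IS divisible by 2, so compatible.
    Write x = 4 + 12·t and substitute into x ≡ 8 (mod 10): 12·t ≡ 8 − 4 = 4 (mod 10).
    Divide the congruence (and modulus) by g = 2: 6·t ≡ 2 (mod 5).
    Reduce coefficients mod 5: 1·t ≡ 2 (mod 5).
    So t ≡ 2 (mod 5).
    Then x = 4 + 12·2 = 28, valid modulo lcm(12, 10) = 60: x ≡ 28 (mod 60).
Verify: 28 mod 6 = 4, 28 mod 12 = 4, 28 mod 10 = 8.

x ≡ 28 (mod 60).


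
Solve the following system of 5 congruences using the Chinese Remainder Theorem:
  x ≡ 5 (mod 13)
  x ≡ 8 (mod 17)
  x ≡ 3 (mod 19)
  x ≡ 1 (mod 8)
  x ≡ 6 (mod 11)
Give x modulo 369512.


Product of moduli M = 13 · 17 · 19 · 8 · 11 = 369512.
Merge one congruence at a time:
  Start: x ≡ 5 (mod 13).
  Combine with x ≡ 8 (mod 17); new modulus lcm = 221.
    Write x = 5 + 13·t and substitute into x ≡ 8 (mod 17): 13·t ≡ 8 − 5 = 3 (mod 17).
    The inverse of 13 mod 17 is 4 (since 13·4 = 52 = 3·17 + 1), so t ≡ 4·3 = 12 ≡ 12 (mod 17).
    Then x = 5 + 13·12 = 161, valid modulo lcm(13, 17) = 221: x ≡ 161 (mod 221).
  Combine with x ≡ 3 (mod 19); new modulus lcm = 4199.
    Write x = 161 + 221·t and substitute into x ≡ 3 (mod 19): 221·t ≡ 3 − 161 = -158 (mod 19).
    Reduce coefficients mod 19: 12·t ≡ 13 (mod 19).
    The inverse of 12 mod 19 is 8 (since 12·8 = 96 = 5·19 + 1), so t ≡ 8·13 = 104 ≡ 9 (mod 19).
    Then x = 161 + 221·9 = 2150, valid modulo lcm(221, 19) = 4199: x ≡ 2150 (mod 4199).
  Combine with x ≡ 1 (mod 8); new modulus lcm = 33592.
    Write x = 2150 + 4199·t and substitute into x ≡ 1 (mod 8): 4199·t ≡ 1 − 2150 = -2149 (mod 8).
    Reduce coefficients mod 8: 7·t ≡ 3 (mod 8).
    The inverse of 7 mod 8 is 7 (since 7·7 = 49 = 6·8 + 1), so t ≡ 7·3 = 21 ≡ 5 (mod 8).
    Then x = 2150 + 4199·5 = 23145, valid modulo lcm(4199, 8) = 33592: x ≡ 23145 (mod 33592).
  Combine with x ≡ 6 (mod 11); new modulus lcm = 369512.
    Write x = 23145 + 33592·t and substitute into x ≡ 6 (mod 11): 33592·t ≡ 6 − 23145 = -23139 (mod 11).
    Reduce coefficients mod 11: 9·t ≡ 5 (mod 11).
    The inverse of 9 mod 11 is 5 (since 9·5 = 45 = 4·11 + 1), so t ≡ 5·5 = 25 ≡ 3 (mod 11).
    Then x = 23145 + 33592·3 = 123921, valid modulo lcm(33592, 11) = 369512: x ≡ 123921 (mod 369512).
Verify against each original: 123921 mod 13 = 5, 123921 mod 17 = 8, 123921 mod 19 = 3, 123921 mod 8 = 1, 123921 mod 11 = 6.

x ≡ 123921 (mod 369512).


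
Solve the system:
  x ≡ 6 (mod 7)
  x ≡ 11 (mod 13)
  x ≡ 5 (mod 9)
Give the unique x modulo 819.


Moduli 7, 13, 9 are pairwise coprime; by CRT there is a unique solution modulo M = 7 · 13 · 9 = 819.
Solve pairwise, accumulating the modulus:
  Start with x ≡ 6 (mod 7).
  Combine with x ≡ 11 (mod 13): since gcd(7, 13) = 1, we get a unique residue mod 91.
    Write x = 6 + 7·t and substitute into x ≡ 11 (mod 13): 7·t ≡ 11 − 6 = 5 (mod 13).
    The inverse of 7 mod 13 is 2 (since 7·2 = 14 = 1·13 + 1), so t ≡ 2·5 = 10 ≡ 10 (mod 13).
    Then x = 6 + 7·10 = 76, valid modulo lcm(7, 13) = 91: x ≡ 76 (mod 91).
  Combine with x ≡ 5 (mod 9): since gcd(91, 9) = 1, we get a unique residue mod 819.
    Write x = 76 + 91·t and substitute into x ≡ 5 (mod 9): 91·t ≡ 5 − 76 = -71 (mod 9).
    Reduce coefficients mod 9: 1·t ≡ 1 (mod 9).
    So t ≡ 1 (mod 9).
    Then x = 76 + 91·1 = 167, valid modulo lcm(91, 9) = 819: x ≡ 167 (mod 819).
Verify: 167 mod 7 = 6 ✓, 167 mod 13 = 11 ✓, 167 mod 9 = 5 ✓.

x ≡ 167 (mod 819).


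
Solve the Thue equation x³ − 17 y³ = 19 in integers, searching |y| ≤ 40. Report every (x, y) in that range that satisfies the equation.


The equation is x³ - 17y³ = 19. For fixed y, x³ = 17·y³ + 19, so a solution requires the RHS to be a perfect cube.
Strategy: iterate y from -40 to 40, compute RHS = 17·y³ + 19, and check whether it is a (positive or negative) perfect cube.
Check small values of y:
  y = 0: RHS = 19 is not a perfect cube.
  y = 1: RHS = 36 is not a perfect cube.
  y = -1: RHS = 2 is not a perfect cube.
  y = 2: RHS = 155 is not a perfect cube.
  y = -2: RHS = -117 is not a perfect cube.
  y = 3: RHS = 478 is not a perfect cube.
  y = -3: RHS = -440 is not a perfect cube.
Continuing the search up to |y| = 40 finds no solutions either.
No (x, y) in the scanned range satisfies the equation.

No integer solutions with |y| ≤ 40.


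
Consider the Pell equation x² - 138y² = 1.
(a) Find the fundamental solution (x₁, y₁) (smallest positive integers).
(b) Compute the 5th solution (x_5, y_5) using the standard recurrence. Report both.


Step 1: Find the fundamental solution (x₁, y₁) of x² - 138y² = 1.
  Expand √138 as a continued fraction. a₀ = ⌊√138⌋ = 11; iterate m_{k+1} = d_k·a_k − m_k, d_{k+1} = (138 − m_{k+1}²)/d_k, a_{k+1} = ⌊(a₀ + m_{k+1})/d_{k+1}⌋ (starting m₀ = 0, d₀ = 1), with convergents p_k = a_k·p_{k-1} + p_{k-2}, q_k = a_k·q_{k-1} + q_{k-2} (p₋₁ = 1, q₋₁ = 0):
  k = 0: a₀ = 11; p₀/q₀ = 11/1; p₀² − 138·q₀² = 121 − 138 = -17.
  k = 1: m = 11, d = 17, a = ⌊(11 + 11)/17⌋ = 1; p/q = (1·11 + 1)/(1·1 + 0) = 12/1; p² − 138·q² = 144 − 138 = 6.
  k = 2: m = 6, d = 6, a = ⌊(11 + 6)/6⌋ = 2; p/q = (2·12 + 11)/(2·1 + 1) = 35/3; p² − 138·q² = 1225 − 1242 = -17.
  k = 3: m = 6, d = 17, a = ⌊(11 + 6)/17⌋ = 1; p/q = (1·35 + 12)/(1·3 + 1) = 47/4; p² − 138·q² = 2209 − 2208 = 1.
  The first convergent with p² − 138·q² = 1 gives the fundamental solution (x₁, y₁) = (47, 4).
Step 2: Apply the recurrence (x_{n+1}, y_{n+1}) = (x₁x_n + 138y₁y_n, x₁y_n + y₁x_n) repeatedly.
  From (x_1, y_1) = (47, 4): x_2 = 47·47 + 138·4·4 = 4417; y_2 = 47·4 + 4·47 = 376.
  From (x_2, y_2) = (4417, 376): x_3 = 47·4417 + 138·4·376 = 415151; y_3 = 47·376 + 4·4417 = 35340.
  From (x_3, y_3) = (415151, 35340): x_4 = 47·415151 + 138·4·35340 = 39019777; y_4 = 47·35340 + 4·415151 = 3321584.
  From (x_4, y_4) = (39019777, 3321584): x_5 = 47·39019777 + 138·4·3321584 = 3667443887; y_5 = 47·3321584 + 4·39019777 = 312193556.
Step 3: Verify x_5² - 138·y_5² = 13450144664293668769 - 13450144664293668768 = 1 (should be 1). ✓

(x_1, y_1) = (47, 4); (x_5, y_5) = (3667443887, 312193556).


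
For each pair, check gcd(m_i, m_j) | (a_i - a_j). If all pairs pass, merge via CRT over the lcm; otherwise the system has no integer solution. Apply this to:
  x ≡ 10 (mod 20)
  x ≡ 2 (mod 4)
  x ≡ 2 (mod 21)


Moduli 20, 4, 21 are not pairwise coprime, so CRT works modulo lcm(m_i) when all pairwise compatibility conditions hold.
Pairwise compatibility: gcd(m_i, m_j) must divide a_i - a_j for every pair.
Merge one congruence at a time:
  Start: x ≡ 10 (mod 20).
  Combine with x ≡ 2 (mod 4): gcd(20, 4) = 4; 2 - 10 = -8, which IS divisible by 4, so compatible.
    Write x = 10 + 20·t and substitute into x ≡ 2 (mod 4): 20·t ≡ 2 − 10 = -8 (mod 4).
    Divide the congruence (and modulus) by g = 4: 5·t ≡ -2 (mod 1).
    Modulo 1 every t works; take t = 0.
    Then x = 10 + 20·0 = 10, valid modulo lcm(20, 4) = 20: x ≡ 10 (mod 20).
  Combine with x ≡ 2 (mod 21): gcd(20, 21) = 1; 2 - 10 = -8, which IS divisible by 1, so compatible.
    Write x = 10 + 20·t and substitute into x ≡ 2 (mod 21): 20·t ≡ 2 − 10 = -8 (mod 21).
    Reduce coefficients mod 21: 20·t ≡ 13 (mod 21).
    The inverse of 20 mod 21 is 20 (since 20·20 = 400 = 19·21 + 1), so t ≡ 20·13 = 260 ≡ 8 (mod 21).
    Then x = 10 + 20·8 = 170, valid modulo lcm(20, 21) = 420: x ≡ 170 (mod 420).
Verify: 170 mod 20 = 10, 170 mod 4 = 2, 170 mod 21 = 2.

x ≡ 170 (mod 420).


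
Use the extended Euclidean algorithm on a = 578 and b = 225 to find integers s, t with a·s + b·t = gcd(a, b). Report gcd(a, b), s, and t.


Euclidean algorithm on (578, 225) — divide until remainder is 0:
  578 = 2 · 225 + 128
  225 = 1 · 128 + 97
  128 = 1 · 97 + 31
  97 = 3 · 31 + 4
  31 = 7 · 4 + 3
  4 = 1 · 3 + 1
  3 = 3 · 1 + 0
gcd(578, 225) = 1.
Track Bezout coefficients alongside the remainders: start with r₀ = 578 = a·1 + b·0 (s = 1, t = 0) and r₁ = 225 = a·0 + b·1 (s = 0, t = 1); each new remainder r_{k+1} = r_{k-1} − q_k·r_k inherits s_{k+1} = s_{k-1} − q_k·s_k, t_{k+1} = t_{k-1} − q_k·t_k, so r_k = a·s_k + b·t_k at every step:
  q = 2: r = 128, s = 1 − 2·0 = 1, t = 0 − 2·1 = -2  (check: 578·1 + 225·(-2) = 128)
  q = 1: r = 97, s = 0 − 1·1 = -1, t = 1 − 1·(-2) = 3  (check: 578·(-1) + 225·3 = 97)
  q = 1: r = 31, s = 1 − 1·(-1) = 2, t = -2 − 1·3 = -5  (check: 578·2 + 225·(-5) = 31)
  q = 3: r = 4, s = -1 − 3·2 = -7, t = 3 − 3·(-5) = 18  (check: 578·(-7) + 225·18 = 4)
  q = 7: r = 3, s = 2 − 7·(-7) = 51, t = -5 − 7·18 = -131  (check: 578·51 + 225·(-131) = 3)
  q = 1: r = 1, s = -7 − 1·51 = -58, t = 18 − 1·(-131) = 149  (check: 578·(-58) + 225·149 = 1)
The row with r = 1 (the gcd) gives the Bezout coefficients s = -58, t = 149.
Result: 578 · (-58) + 225 · (149) = 1.

gcd(578, 225) = 1; s = -58, t = 149 (check: 578·(-58) + 225·149 = 1).


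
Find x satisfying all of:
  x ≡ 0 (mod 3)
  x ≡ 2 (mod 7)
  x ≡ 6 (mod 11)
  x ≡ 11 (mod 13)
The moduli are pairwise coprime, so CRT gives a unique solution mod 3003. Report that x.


Product of moduli M = 3 · 7 · 11 · 13 = 3003.
Merge one congruence at a time:
  Start: x ≡ 0 (mod 3).
  Combine with x ≡ 2 (mod 7); new modulus lcm = 21.
    Write x = 0 + 3·t and substitute into x ≡ 2 (mod 7): 3·t ≡ 2 − 0 = 2 (mod 7).
    The inverse of 3 mod 7 is 5 (since 3·5 = 15 = 2·7 + 1), so t ≡ 5·2 = 10 ≡ 3 (mod 7).
    Then x = 0 + 3·3 = 9, valid modulo lcm(3, 7) = 21: x ≡ 9 (mod 21).
  Combine with x ≡ 6 (mod 11); new modulus lcm = 231.
    Write x = 9 + 21·t and substitute into x ≡ 6 (mod 11): 21·t ≡ 6 − 9 = -3 (mod 11).
    Reduce coefficients mod 11: 10·t ≡ 8 (mod 11).
    The inverse of 10 mod 11 is 10 (since 10·10 = 100 = 9·11 + 1), so t ≡ 10·8 = 80 ≡ 3 (mod 11).
    Then x = 9 + 21·3 = 72, valid modulo lcm(21, 11) = 231: x ≡ 72 (mod 231).
  Combine with x ≡ 11 (mod 13); new modulus lcm = 3003.
    Write x = 72 + 231·t and substitute into x ≡ 11 (mod 13): 231·t ≡ 11 − 72 = -61 (mod 13).
    Reduce coefficients mod 13: 10·t ≡ 4 (mod 13).
    The inverse of 10 mod 13 is 4 (since 10·4 = 40 = 3·13 + 1), so t ≡ 4·4 = 16 ≡ 3 (mod 13).
    Then x = 72 + 231·3 = 765, valid modulo lcm(231, 13) = 3003: x ≡ 765 (mod 3003).
Verify against each original: 765 mod 3 = 0, 765 mod 7 = 2, 765 mod 11 = 6, 765 mod 13 = 11.

x ≡ 765 (mod 3003).


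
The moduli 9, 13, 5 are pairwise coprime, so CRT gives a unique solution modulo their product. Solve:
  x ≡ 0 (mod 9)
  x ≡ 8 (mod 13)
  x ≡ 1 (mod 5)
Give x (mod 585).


Moduli 9, 13, 5 are pairwise coprime; by CRT there is a unique solution modulo M = 9 · 13 · 5 = 585.
Solve pairwise, accumulating the modulus:
  Start with x ≡ 0 (mod 9).
  Combine with x ≡ 8 (mod 13): since gcd(9, 13) = 1, we get a unique residue mod 117.
    Write x = 0 + 9·t and substitute into x ≡ 8 (mod 13): 9·t ≡ 8 − 0 = 8 (mod 13).
    The inverse of 9 mod 13 is 3 (since 9·3 = 27 = 2·13 + 1), so t ≡ 3·8 = 24 ≡ 11 (mod 13).
    Then x = 0 + 9·11 = 99, valid modulo lcm(9, 13) = 117: x ≡ 99 (mod 117).
  Combine with x ≡ 1 (mod 5): since gcd(117, 5) = 1, we get a unique residue mod 585.
    Write x = 99 + 117·t and substitute into x ≡ 1 (mod 5): 117·t ≡ 1 − 99 = -98 (mod 5).
    Reduce coefficients mod 5: 2·t ≡ 2 (mod 5).
    The inverse of 2 mod 5 is 3 (since 2·3 = 6 = 1·5 + 1), so t ≡ 3·2 = 6 ≡ 1 (mod 5).
    Then x = 99 + 117·1 = 216, valid modulo lcm(117, 5) = 585: x ≡ 216 (mod 585).
Verify: 216 mod 9 = 0 ✓, 216 mod 13 = 8 ✓, 216 mod 5 = 1 ✓.

x ≡ 216 (mod 585).


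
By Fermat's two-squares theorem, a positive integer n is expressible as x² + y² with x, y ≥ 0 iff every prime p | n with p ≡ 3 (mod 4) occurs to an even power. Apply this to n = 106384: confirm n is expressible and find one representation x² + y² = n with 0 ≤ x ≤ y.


Step 1: Factor n = 106384 = 2^4 · 61 · 109.
Step 2: Check the mod-4 condition on each prime factor: 2 = 2 (special); 61 ≡ 1 (mod 4), exponent 1; 109 ≡ 1 (mod 4), exponent 1.
All primes ≡ 3 (mod 4) appear to even exponent (or don't appear), so by the two-squares theorem n IS expressible as a sum of two squares.
Step 3: Build a representation. Group n = k² · m with k = 4 and m = 61 · 109 = 6649 (a product of primes ≡ 1 (mod 4)); a representation of m scales to one of n via (k·x)² + (k·y)² = k²(x² + y²). Each prime p ≡ 1 (mod 4) is itself a sum of two squares; find a² by testing p − a² for a perfect square:
  61: 61 − 1² = 60, 61 − 2² = 57, 61 − 3² = 52, 61 − 4² = 45, 61 − 5² = 36 = 6² ⇒ 61 = 5² + 6².
  109: 109 − 1² = 108, 109 − 2² = 105, 109 − 3² = 100 = 10² ⇒ 109 = 3² + 10².
  Combine using the Brahmagupta–Fibonacci identity (a² + b²)(c² + d²) = (ac − bd)² + (ad + bc)² = (ac + bd)² + (ad − bc)²:
  61 · 109 = 6649: from (5² + 6²)(3² + 10²), take (5·3 − 6·10, 5·10 + 6·3) = (15 − 60, 50 + 18) = (-45, 68); dropping signs (only squares matter) gives (45, 68); check 45² + 68² = 2025 + 4624 = 6649 ✓.
  Scale by k = 4: (4·45, 4·68) = (180, 272).
Step 4: Order so x ≤ y and verify: 180² + 272² = 32400 + 73984 = 106384 = n. ✓

n = 106384 = 180² + 272² (one valid representation with x ≤ y).


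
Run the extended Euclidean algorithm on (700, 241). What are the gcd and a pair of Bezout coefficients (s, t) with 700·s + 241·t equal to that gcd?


Euclidean algorithm on (700, 241) — divide until remainder is 0:
  700 = 2 · 241 + 218
  241 = 1 · 218 + 23
  218 = 9 · 23 + 11
  23 = 2 · 11 + 1
  11 = 11 · 1 + 0
gcd(700, 241) = 1.
Track Bezout coefficients alongside the remainders: start with r₀ = 700 = a·1 + b·0 (s = 1, t = 0) and r₁ = 241 = a·0 + b·1 (s = 0, t = 1); each new remainder r_{k+1} = r_{k-1} − q_k·r_k inherits s_{k+1} = s_{k-1} − q_k·s_k, t_{k+1} = t_{k-1} − q_k·t_k, so r_k = a·s_k + b·t_k at every step:
  q = 2: r = 218, s = 1 − 2·0 = 1, t = 0 − 2·1 = -2  (check: 700·1 + 241·(-2) = 218)
  q = 1: r = 23, s = 0 − 1·1 = -1, t = 1 − 1·(-2) = 3  (check: 700·(-1) + 241·3 = 23)
  q = 9: r = 11, s = 1 − 9·(-1) = 10, t = -2 − 9·3 = -29  (check: 700·10 + 241·(-29) = 11)
  q = 2: r = 1, s = -1 − 2·10 = -21, t = 3 − 2·(-29) = 61  (check: 700·(-21) + 241·61 = 1)
The row with r = 1 (the gcd) gives the Bezout coefficients s = -21, t = 61.
Result: 700 · (-21) + 241 · (61) = 1.

gcd(700, 241) = 1; s = -21, t = 61 (check: 700·(-21) + 241·61 = 1).


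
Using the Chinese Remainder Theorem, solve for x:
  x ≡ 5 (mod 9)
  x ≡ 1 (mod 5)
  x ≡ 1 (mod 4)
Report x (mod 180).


Moduli 9, 5, 4 are pairwise coprime; by CRT there is a unique solution modulo M = 9 · 5 · 4 = 180.
Solve pairwise, accumulating the modulus:
  Start with x ≡ 5 (mod 9).
  Combine with x ≡ 1 (mod 5): since gcd(9, 5) = 1, we get a unique residue mod 45.
    Write x = 5 + 9·t and substitute into x ≡ 1 (mod 5): 9·t ≡ 1 − 5 = -4 (mod 5).
    Reduce coefficients mod 5: 4·t ≡ 1 (mod 5).
    The inverse of 4 mod 5 is 4 (since 4·4 = 16 = 3·5 + 1), so t ≡ 4·1 = 4 ≡ 4 (mod 5).
    Then x = 5 + 9·4 = 41, valid modulo lcm(9, 5) = 45: x ≡ 41 (mod 45).
  Combine with x ≡ 1 (mod 4): since gcd(45, 4) = 1, we get a unique residue mod 180.
    Write x = 41 + 45·t and substitute into x ≡ 1 (mod 4): 45·t ≡ 1 − 41 = -40 (mod 4).
    Reduce coefficients mod 4: 1·t ≡ 0 (mod 4).
    So t ≡ 0 (mod 4).
    Then x = 41 + 45·0 = 41, valid modulo lcm(45, 4) = 180: x ≡ 41 (mod 180).
Verify: 41 mod 9 = 5 ✓, 41 mod 5 = 1 ✓, 41 mod 4 = 1 ✓.

x ≡ 41 (mod 180).


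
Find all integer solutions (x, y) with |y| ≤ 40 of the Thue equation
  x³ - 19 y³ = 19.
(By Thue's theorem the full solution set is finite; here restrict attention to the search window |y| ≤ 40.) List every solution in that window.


The equation is x³ - 19y³ = 19. For fixed y, x³ = 19·y³ + 19, so a solution requires the RHS to be a perfect cube.
Strategy: iterate y from -40 to 40, compute RHS = 19·y³ + 19, and check whether it is a (positive or negative) perfect cube.
Check small values of y:
  y = 0: RHS = 19 is not a perfect cube.
  y = 1: RHS = 38 is not a perfect cube.
  y = -1: RHS = 0 = (0)³ ⇒ x = 0 works.
  y = 2: RHS = 171 is not a perfect cube.
  y = -2: RHS = -133 is not a perfect cube.
  y = 3: RHS = 532 is not a perfect cube.
  y = -3: RHS = -494 is not a perfect cube.
Continuing the search up to |y| = 40 finds no further solutions beyond those listed.
Collected solutions: (0, -1).

Solutions (with |y| ≤ 40): (0, -1).
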